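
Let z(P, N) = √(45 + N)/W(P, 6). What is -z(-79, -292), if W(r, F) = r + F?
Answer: I*√247/73 ≈ 0.21529*I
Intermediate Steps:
W(r, F) = F + r
z(P, N) = √(45 + N)/(6 + P)
-z(-79, -292) = -√(45 - 292)/(6 - 79) = -√(-247)/(-73) = -(-1)*I*√247/73 = I*√247/73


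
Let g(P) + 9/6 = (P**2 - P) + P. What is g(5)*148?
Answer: 3478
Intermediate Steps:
g(P) = -3/2 + P**2 (g(P) = -3/2 + ((P**2 - P) + P) = -3/2 + P**2)
g(5)*148 = (-3/2 + 5**2)*148 = (-3/2 + 25)*148 = (47/2)*148 = 3478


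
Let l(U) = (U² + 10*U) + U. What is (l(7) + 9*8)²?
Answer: 39204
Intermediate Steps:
l(U) = U² + 11*U
(l(7) + 9*8)² = (7*(11 + 7) + 9*8)² = (7*18 + 72)² = (126 + 72)² = 198² = 39204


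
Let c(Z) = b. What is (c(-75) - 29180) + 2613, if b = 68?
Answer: -26499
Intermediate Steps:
c(Z) = 68
(c(-75) - 29180) + 2613 = (68 - 29180) + 2613 = -29112 + 2613 = -26499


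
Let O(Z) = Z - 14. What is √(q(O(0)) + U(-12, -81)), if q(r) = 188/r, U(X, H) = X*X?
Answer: √6398/7 ≈ 11.427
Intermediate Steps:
U(X, H) = X²
O(Z) = -14 + Z
√(q(O(0)) + U(-12, -81)) = √(188/(-14 + 0) + (-12)²) = √(188/(-14) + 144) = √(188*(-1/14) + 144) = √(-94/7 + 144) = √(914/7) = √6398/7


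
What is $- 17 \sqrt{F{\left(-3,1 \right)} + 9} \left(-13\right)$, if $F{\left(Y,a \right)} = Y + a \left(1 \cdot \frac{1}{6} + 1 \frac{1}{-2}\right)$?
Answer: $\frac{221 \sqrt{51}}{3} \approx 526.08$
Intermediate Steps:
$F{\left(Y,a \right)} = Y - \frac{a}{3}$ ($F{\left(Y,a \right)} = Y + a \left(1 \cdot \frac{1}{6} + 1 \left(- \frac{1}{2}\right)\right) = Y + a \left(\frac{1}{6} - \frac{1}{2}\right) = Y + a \left(- \frac{1}{3}\right) = Y - \frac{a}{3}$)
$- 17 \sqrt{F{\left(-3,1 \right)} + 9} \left(-13\right) = - 17 \sqrt{\left(-3 - \frac{1}{3}\right) + 9} \left(-13\right) = - 17 \sqrt{- \frac{10}{3} + 9} \left(-13\right) = - 17 \sqrt{\frac{17}{3}} \left(-13\right) = - 17 \frac{\sqrt{51}}{3} \left(-13\right) = - \frac{17 \sqrt{51}}{3} \left(-13\right) = \frac{221 \sqrt{51}}{3}$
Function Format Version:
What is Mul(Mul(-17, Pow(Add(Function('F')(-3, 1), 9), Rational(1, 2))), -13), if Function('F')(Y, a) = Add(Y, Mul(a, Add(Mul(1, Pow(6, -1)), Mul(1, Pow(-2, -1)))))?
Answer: Mul(Rational(221, 3), Pow(51, Rational(1, 2))) ≈ 526.08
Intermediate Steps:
Function('F')(Y, a) = Add(Y, Mul(Rational(-1, 3), a)) (Function('F')(Y, a) = Add(Y, Mul(a, Add(Mul(1, Rational(1, 6)), Mul(1, Rational(-1, 2))))) = Add(Y, Mul(a, Add(Rational(1, 6), Rational(-1, 2)))) = Add(Y, Mul(a, Rational(-1, 3))) = Add(Y, Mul(Rational(-1, 3), a)))
Mul(Mul(-17, Pow(Add(Function('F')(-3, 1), 9), Rational(1, 2))), -13) = Mul(Mul(-17, Pow(Add(Add(-3, Mul(Rational(-1, 3), 1)), 9), Rational(1, 2))), -13) = Mul(Mul(-17, Pow(Add(Add(-3, Rational(-1, 3)), 9), Rational(1, 2))), -13) = Mul(Mul(-17, Pow(Add(Rational(-10, 3), 9), Rational(1, 2))), -13) = Mul(Mul(-17, Pow(Rational(17, 3), Rational(1, 2))), -13) = Mul(Mul(-17, Mul(Rational(1, 3), Pow(51, Rational(1, 2)))), -13) = Mul(Mul(Rational(-17, 3), Pow(51, Rational(1, 2))), -13) = Mul(Rational(221, 3), Pow(51, Rational(1, 2)))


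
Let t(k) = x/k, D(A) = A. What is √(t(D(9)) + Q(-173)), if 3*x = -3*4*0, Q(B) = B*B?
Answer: 173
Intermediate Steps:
Q(B) = B²
x = 0 (x = (-3*4*0)/3 = (-12*0)/3 = (⅓)*0 = 0)
t(k) = 0 (t(k) = 0/k = 0)
√(t(D(9)) + Q(-173)) = √(0 + (-173)²) = √(0 + 29929) = √29929 = 173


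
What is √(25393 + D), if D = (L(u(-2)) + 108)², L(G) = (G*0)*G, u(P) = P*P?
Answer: √37057 ≈ 192.50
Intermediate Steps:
u(P) = P²
L(G) = 0 (L(G) = 0*G = 0)
D = 11664 (D = (0 + 108)² = 108² = 11664)
√(25393 + D) = √(25393 + 11664) = √37057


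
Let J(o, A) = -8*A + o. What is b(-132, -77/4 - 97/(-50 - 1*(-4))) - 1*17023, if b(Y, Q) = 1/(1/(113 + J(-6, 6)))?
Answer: -16964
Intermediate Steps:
J(o, A) = o - 8*A
b(Y, Q) = 59 (b(Y, Q) = 1/(1/(113 + (-6 - 8*6))) = 1/(1/(113 + (-6 - 48))) = 1/(1/(113 - 54)) = 1/(1/59) = 59)
b(-132, -77/4 - 97/(-50 - 1*(-4))) - 1*17023 = 59 - 1*17023 = 59 - 17023 = -16964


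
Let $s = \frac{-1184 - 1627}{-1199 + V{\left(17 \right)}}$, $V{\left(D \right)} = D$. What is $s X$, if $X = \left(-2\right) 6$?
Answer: $- \frac{5622}{197} \approx -28.538$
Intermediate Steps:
$X = -12$
$s = \frac{937}{394}$ ($s = \frac{-1184 - 1627}{-1199 + 17} = - \frac{2811}{-1182} = \left(-2811\right) \left(- \frac{1}{1182}\right) = \frac{937}{394} \approx 2.3782$)
$s X = \frac{937}{394} \left(-12\right) = - \frac{5622}{197}$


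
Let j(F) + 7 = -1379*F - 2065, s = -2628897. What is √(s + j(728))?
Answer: I*√3634881 ≈ 1906.5*I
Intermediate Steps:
j(F) = -2072 - 1379*F (j(F) = -7 + (-1379*F - 2065) = -7 + (-2065 - 1379*F) = -2072 - 1379*F)
√(s + j(728)) = √(-2628897 + (-2072 - 1379*728)) = √(-2628897 + (-2072 - 1003912)) = √(-2628897 - 1005984) = √(-3634881) = I*√3634881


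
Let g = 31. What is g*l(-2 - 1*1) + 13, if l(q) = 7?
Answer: 230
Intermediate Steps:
g*l(-2 - 1*1) + 13 = 31*7 + 13 = 217 + 13 = 230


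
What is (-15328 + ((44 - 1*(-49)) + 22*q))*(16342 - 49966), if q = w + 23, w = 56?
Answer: 453823128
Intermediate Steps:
q = 79 (q = 56 + 23 = 79)
(-15328 + ((44 - 1*(-49)) + 22*q))*(16342 - 49966) = (-15328 + ((44 - 1*(-49)) + 22*79))*(16342 - 49966) = (-15328 + ((44 + 49) + 1738))*(-33624) = (-15328 + (93 + 1738))*(-33624) = (-15328 + 1831)*(-33624) = -13497*(-33624) = 453823128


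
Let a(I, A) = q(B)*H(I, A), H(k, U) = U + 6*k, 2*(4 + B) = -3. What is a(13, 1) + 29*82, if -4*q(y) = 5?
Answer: 9117/4 ≈ 2279.3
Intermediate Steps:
B = -11/2 (B = -4 + (½)*(-3) = -4 - 3/2 = -11/2 ≈ -5.5000)
q(y) = -5/4 (q(y) = -¼*5 = -5/4)
a(I, A) = -15*I/2 - 5*A/4 (a(I, A) = -5*(A + 6*I)/4 = -15*I/2 - 5*A/4)
a(13, 1) + 29*82 = (-15/2*13 - 5/4*1) + 29*82 = (-195/2 - 5/4) + 2378 = -395/4 + 2378 = 9117/4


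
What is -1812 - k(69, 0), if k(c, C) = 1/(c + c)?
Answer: -250057/138 ≈ -1812.0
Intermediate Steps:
k(c, C) = 1/(2*c)
-1812 - k(69, 0) = -1812 - 1/(2*69) = -1812 - 1*1/138 = -1812 - 1/138 = -250057/138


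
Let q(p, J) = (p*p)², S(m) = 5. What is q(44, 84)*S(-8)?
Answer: 18740480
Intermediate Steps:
q(p, J) = p⁴ (q(p, J) = (p²)² = p⁴)
q(44, 84)*S(-8) = 44⁴*5 = 3748096*5 = 18740480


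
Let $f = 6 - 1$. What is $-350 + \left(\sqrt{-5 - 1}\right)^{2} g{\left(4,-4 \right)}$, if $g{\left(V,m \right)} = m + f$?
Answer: $-356$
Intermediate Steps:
$f = 5$ ($f = 6 - 1 = 5$)
$g{\left(V,m \right)} = 5 + m$ ($g{\left(V,m \right)} = m + 5 = 5 + m$)
$-350 + \left(\sqrt{-5 - 1}\right)^{2} g{\left(4,-4 \right)} = -350 + \left(\sqrt{-5 - 1}\right)^{2} \left(5 - 4\right) = -350 + \left(\sqrt{-6}\right)^{2} \cdot 1 = -350 + \left(i \sqrt{6}\right)^{2} \cdot 1 = -350 - 6 = -356$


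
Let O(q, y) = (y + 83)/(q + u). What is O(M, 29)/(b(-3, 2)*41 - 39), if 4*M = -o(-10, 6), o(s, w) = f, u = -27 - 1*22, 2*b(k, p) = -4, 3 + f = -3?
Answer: 224/11495 ≈ 0.019487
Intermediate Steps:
f = -6 (f = -3 - 3 = -6)
b(k, p) = -2 (b(k, p) = (½)*(-4) = -2)
u = -49 (u = -27 - 22 = -49)
o(s, w) = -6
M = 3/2 (M = (-1*(-6))/4 = (¼)*6 = 3/2 ≈ 1.5000)
O(q, y) = (83 + y)/(-49 + q) (O(q, y) = (y + 83)/(q - 49) = (83 + y)/(-49 + q))
O(M, 29)/(b(-3, 2)*41 - 39) = ((83 + 29)/(-49 + 3/2))/(-2*41 - 39) = (112/(-95/2))/(-82 - 39) = -2/95*112/(-121) = -224/95*(-1/121) = 224/11495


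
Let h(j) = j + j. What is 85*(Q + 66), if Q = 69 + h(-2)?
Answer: 11135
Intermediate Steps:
h(j) = 2*j
Q = 65 (Q = 69 + 2*(-2) = 69 - 4 = 65)
85*(Q + 66) = 85*(65 + 66) = 85*131 = 11135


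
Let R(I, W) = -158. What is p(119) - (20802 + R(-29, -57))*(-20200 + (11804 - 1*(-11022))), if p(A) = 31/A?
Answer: -6451126105/119 ≈ -5.4211e+7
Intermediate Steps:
p(119) - (20802 + R(-29, -57))*(-20200 + (11804 - 1*(-11022))) = 31/119 - (20802 - 158)*(-20200 + (11804 - 1*(-11022))) = 31*(1/119) - 20644*(-20200 + (11804 + 11022)) = 31/119 - 20644*(-20200 + 22826) = 31/119 - 20644*2626 = 31/119 - 1*54211144 = 31/119 - 54211144 = -6451126105/119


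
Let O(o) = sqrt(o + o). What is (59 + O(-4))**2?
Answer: 3473 + 236*I*sqrt(2) ≈ 3473.0 + 333.75*I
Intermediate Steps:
O(o) = sqrt(2)*sqrt(o) (O(o) = sqrt(2*o) = sqrt(2)*sqrt(o))
(59 + O(-4))**2 = (59 + sqrt(2)*sqrt(-4))**2 = (59 + sqrt(2)*(2*I))**2 = (59 + 2*I*sqrt(2))**2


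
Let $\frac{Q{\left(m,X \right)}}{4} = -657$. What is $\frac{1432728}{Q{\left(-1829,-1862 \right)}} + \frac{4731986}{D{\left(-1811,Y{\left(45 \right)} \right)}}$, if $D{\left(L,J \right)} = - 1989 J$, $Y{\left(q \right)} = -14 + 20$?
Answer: $- \frac{410192155}{435591} \approx -941.69$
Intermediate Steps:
$Y{\left(q \right)} = 6$
$Q{\left(m,X \right)} = -2628$ ($Q{\left(m,X \right)} = 4 \left(-657\right) = -2628$)
$\frac{1432728}{Q{\left(-1829,-1862 \right)}} + \frac{4731986}{D{\left(-1811,Y{\left(45 \right)} \right)}} = \frac{1432728}{-2628} + \frac{4731986}{\left(-1989\right) 6} = 1432728 \left(- \frac{1}{2628}\right) + \frac{4731986}{-11934} = - \frac{39798}{73} + 4731986 \left(- \frac{1}{11934}\right) = - \frac{39798}{73} - \frac{2365993}{5967} = - \frac{410192155}{435591}$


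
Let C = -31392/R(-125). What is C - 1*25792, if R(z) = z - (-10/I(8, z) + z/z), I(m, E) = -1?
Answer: -434540/17 ≈ -25561.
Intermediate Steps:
R(z) = -11 + z (R(z) = z - (-10/(-1) + z/z) = z - (-10*(-1) + 1) = z - (10 + 1) = z - 1*11 = z - 11 = -11 + z)
C = 3924/17 (C = -31392/(-11 - 125) = -31392/(-136) = -31392*(-1/136) = 3924/17 ≈ 230.82)
C - 1*25792 = 3924/17 - 1*25792 = 3924/17 - 25792 = -434540/17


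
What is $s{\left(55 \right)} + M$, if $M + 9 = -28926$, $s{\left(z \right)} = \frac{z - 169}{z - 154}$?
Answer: $- \frac{954817}{33} \approx -28934.0$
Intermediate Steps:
$s{\left(z \right)} = \frac{-169 + z}{-154 + z}$
$M = -28935$ ($M = -9 - 28926 = -28935$)
$s{\left(55 \right)} + M = \frac{-169 + 55}{-154 + 55} - 28935 = \frac{1}{-99} \left(-114\right) - 28935 = \left(- \frac{1}{99}\right) \left(-114\right) - 28935 = \frac{38}{33} - 28935 = - \frac{954817}{33}$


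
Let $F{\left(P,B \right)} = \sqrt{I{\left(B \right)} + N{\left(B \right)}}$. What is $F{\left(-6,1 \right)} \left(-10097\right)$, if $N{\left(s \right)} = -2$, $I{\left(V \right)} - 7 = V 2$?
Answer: $- 10097 \sqrt{7} \approx -26714.0$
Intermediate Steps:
$I{\left(V \right)} = 7 + 2 V$ ($I{\left(V \right)} = 7 + V 2 = 7 + 2 V$)
$F{\left(P,B \right)} = \sqrt{5 + 2 B}$ ($F{\left(P,B \right)} = \sqrt{\left(7 + 2 B\right) - 2} = \sqrt{5 + 2 B}$)
$F{\left(-6,1 \right)} \left(-10097\right) = \sqrt{5 + 2 \cdot 1} \left(-10097\right) = \sqrt{5 + 2} \left(-10097\right) = \sqrt{7} \left(-10097\right) = - 10097 \sqrt{7}$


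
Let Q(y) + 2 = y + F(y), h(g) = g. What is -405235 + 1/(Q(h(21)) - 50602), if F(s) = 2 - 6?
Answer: -20499622946/50587 ≈ -4.0524e+5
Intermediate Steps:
F(s) = -4
Q(y) = -6 + y (Q(y) = -2 + (y - 4) = -2 + (-4 + y) = -6 + y)
-405235 + 1/(Q(h(21)) - 50602) = -405235 + 1/((-6 + 21) - 50602) = -405235 + 1/(15 - 50602) = -405235 + 1/(-50587) = -405235 - 1/50587 = -20499622946/50587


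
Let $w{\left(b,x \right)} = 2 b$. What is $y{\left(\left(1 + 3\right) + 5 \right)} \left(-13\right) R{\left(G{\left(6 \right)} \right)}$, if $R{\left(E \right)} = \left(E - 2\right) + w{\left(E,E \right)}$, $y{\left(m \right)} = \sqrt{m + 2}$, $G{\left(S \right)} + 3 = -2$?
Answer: $221 \sqrt{11} \approx 732.97$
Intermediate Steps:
$G{\left(S \right)} = -5$ ($G{\left(S \right)} = -3 - 2 = -5$)
$y{\left(m \right)} = \sqrt{2 + m}$
$R{\left(E \right)} = -2 + 3 E$ ($R{\left(E \right)} = \left(E - 2\right) + 2 E = \left(-2 + E\right) + 2 E = -2 + 3 E$)
$y{\left(\left(1 + 3\right) + 5 \right)} \left(-13\right) R{\left(G{\left(6 \right)} \right)} = \sqrt{2 + \left(\left(1 + 3\right) + 5\right)} \left(-13\right) \left(-2 + 3 \left(-5\right)\right) = \sqrt{2 + \left(4 + 5\right)} \left(-13\right) \left(-2 - 15\right) = \sqrt{2 + 9} \left(-13\right) \left(-17\right) = \sqrt{11} \left(-13\right) \left(-17\right) = - 13 \sqrt{11} \left(-17\right) = 221 \sqrt{11}$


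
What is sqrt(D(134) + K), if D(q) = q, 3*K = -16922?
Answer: 2*I*sqrt(12390)/3 ≈ 74.207*I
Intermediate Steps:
K = -16922/3 (K = (1/3)*(-16922) = -16922/3 ≈ -5640.7)
sqrt(D(134) + K) = sqrt(134 - 16922/3) = sqrt(-16520/3) = 2*I*sqrt(12390)/3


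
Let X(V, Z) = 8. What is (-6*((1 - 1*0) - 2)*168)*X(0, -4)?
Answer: 8064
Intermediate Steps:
(-6*((1 - 1*0) - 2)*168)*X(0, -4) = (-6*((1 - 1*0) - 2)*168)*8 = (-6*((1 + 0) - 2)*168)*8 = (-6*(1 - 2)*168)*8 = (-6*(-1)*168)*8 = (6*168)*8 = 1008*8 = 8064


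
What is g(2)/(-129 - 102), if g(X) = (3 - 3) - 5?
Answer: 5/231 ≈ 0.021645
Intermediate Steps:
g(X) = -5 (g(X) = 0 - 5 = -5)
g(2)/(-129 - 102) = -5/(-129 - 102) = -5/(-231) = -5*(-1/231) = 5/231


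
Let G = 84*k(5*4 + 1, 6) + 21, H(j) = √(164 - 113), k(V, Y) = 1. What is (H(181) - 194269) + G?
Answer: -194164 + √51 ≈ -1.9416e+5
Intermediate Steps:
H(j) = √51
G = 105 (G = 84*1 + 21 = 84 + 21 = 105)
(H(181) - 194269) + G = (√51 - 194269) + 105 = (-194269 + √51) + 105 = -194164 + √51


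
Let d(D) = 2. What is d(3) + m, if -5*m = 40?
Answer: -6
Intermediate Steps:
m = -8 (m = -⅕*40 = -8)
d(3) + m = 2 - 8 = -6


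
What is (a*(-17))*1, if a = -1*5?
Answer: 85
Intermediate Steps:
a = -5
(a*(-17))*1 = -5*(-17)*1 = 85*1 = 85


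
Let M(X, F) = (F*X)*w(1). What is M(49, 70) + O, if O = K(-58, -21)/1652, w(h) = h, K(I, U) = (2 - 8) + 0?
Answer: 2833177/826 ≈ 3430.0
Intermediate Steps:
K(I, U) = -6 (K(I, U) = -6 + 0 = -6)
O = -3/826 (O = -6/1652 = -6*1/1652 = -3/826 ≈ -0.0036320)
M(X, F) = F*X (M(X, F) = (F*X)*1 = F*X)
M(49, 70) + O = 70*49 - 3/826 = 3430 - 3/826 = 2833177/826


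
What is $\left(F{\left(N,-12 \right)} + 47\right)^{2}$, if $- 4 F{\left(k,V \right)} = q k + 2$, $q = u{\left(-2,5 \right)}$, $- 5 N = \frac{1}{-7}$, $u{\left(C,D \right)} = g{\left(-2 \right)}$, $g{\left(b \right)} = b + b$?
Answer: $\frac{10608049}{4900} \approx 2164.9$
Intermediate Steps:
$g{\left(b \right)} = 2 b$
$u{\left(C,D \right)} = -4$ ($u{\left(C,D \right)} = 2 \left(-2\right) = -4$)
$N = \frac{1}{35}$ ($N = - \frac{1}{5 \left(-7\right)} = \left(- \frac{1}{5}\right) \left(- \frac{1}{7}\right) = \frac{1}{35} \approx 0.028571$)
$q = -4$
$F{\left(k,V \right)} = - \frac{1}{2} + k$ ($F{\left(k,V \right)} = - \frac{- 4 k + 2}{4} = - \frac{2 - 4 k}{4} = - \frac{1}{2} + k$)
$\left(F{\left(N,-12 \right)} + 47\right)^{2} = \left(\left(- \frac{1}{2} + \frac{1}{35}\right) + 47\right)^{2} = \left(- \frac{33}{70} + 47\right)^{2} = \left(\frac{3257}{70}\right)^{2} = \frac{10608049}{4900}$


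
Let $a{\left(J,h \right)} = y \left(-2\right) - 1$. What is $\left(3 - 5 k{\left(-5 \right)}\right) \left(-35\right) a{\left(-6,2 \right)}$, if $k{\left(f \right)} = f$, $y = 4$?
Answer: $8820$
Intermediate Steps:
$a{\left(J,h \right)} = -9$ ($a{\left(J,h \right)} = 4 \left(-2\right) - 1 = -8 - 1 = -9$)
$\left(3 - 5 k{\left(-5 \right)}\right) \left(-35\right) a{\left(-6,2 \right)} = \left(3 - -25\right) \left(-35\right) \left(-9\right) = \left(3 + 25\right) \left(-35\right) \left(-9\right) = 28 \left(-35\right) \left(-9\right) = \left(-980\right) \left(-9\right) = 8820$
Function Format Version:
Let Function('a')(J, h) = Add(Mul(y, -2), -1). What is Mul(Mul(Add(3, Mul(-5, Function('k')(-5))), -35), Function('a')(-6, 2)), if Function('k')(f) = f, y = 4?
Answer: 8820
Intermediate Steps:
Function('a')(J, h) = -9 (Function('a')(J, h) = Add(Mul(4, -2), -1) = Add(-8, -1) = -9)
Mul(Mul(Add(3, Mul(-5, Function('k')(-5))), -35), Function('a')(-6, 2)) = Mul(Mul(Add(3, Mul(-5, -5)), -35), -9) = Mul(Mul(Add(3, 25), -35), -9) = Mul(Mul(28, -35), -9) = Mul(-980, -9) = 8820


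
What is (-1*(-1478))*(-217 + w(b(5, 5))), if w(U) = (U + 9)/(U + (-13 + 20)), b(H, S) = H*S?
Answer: -2553245/8 ≈ -3.1916e+5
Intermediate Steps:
w(U) = (9 + U)/(7 + U) (w(U) = (9 + U)/(U + 7) = (9 + U)/(7 + U))
(-1*(-1478))*(-217 + w(b(5, 5))) = (-1*(-1478))*(-217 + (9 + 5*5)/(7 + 5*5)) = 1478*(-217 + (9 + 25)/(7 + 25)) = 1478*(-217 + 34/32) = 1478*(-217 + (1/32)*34) = 1478*(-217 + 17/16) = 1478*(-3455/16) = -2553245/8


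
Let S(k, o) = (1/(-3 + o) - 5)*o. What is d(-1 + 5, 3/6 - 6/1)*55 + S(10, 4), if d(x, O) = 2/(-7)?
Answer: -222/7 ≈ -31.714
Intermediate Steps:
S(k, o) = o*(-5 + 1/(-3 + o)) (S(k, o) = (-5 + 1/(-3 + o))*o = o*(-5 + 1/(-3 + o)))
d(x, O) = -2/7 (d(x, O) = 2*(-1/7) = -2/7)
d(-1 + 5, 3/6 - 6/1)*55 + S(10, 4) = -2/7*55 + 4*(16 - 5*4)/(-3 + 4) = -110/7 + 4*(16 - 20)/1 = -110/7 + 4*1*(-4) = -110/7 - 16 = -222/7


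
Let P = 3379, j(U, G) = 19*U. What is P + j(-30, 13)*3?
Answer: 1669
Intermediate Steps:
P + j(-30, 13)*3 = 3379 + (19*(-30))*3 = 3379 - 570*3 = 3379 - 1710 = 1669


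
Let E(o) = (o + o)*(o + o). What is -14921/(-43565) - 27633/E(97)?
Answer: -642264889/1639612340 ≈ -0.39172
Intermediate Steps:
E(o) = 4*o² (E(o) = (2*o)*(2*o) = 4*o²)
-14921/(-43565) - 27633/E(97) = -14921/(-43565) - 27633/(4*97²) = -14921*(-1/43565) - 27633/(4*9409) = 14921/43565 - 27633/37636 = -642264889/1639612340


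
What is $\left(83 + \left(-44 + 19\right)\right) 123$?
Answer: $7134$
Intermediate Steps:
$\left(83 + \left(-44 + 19\right)\right) 123 = \left(83 - 25\right) 123 = 58 \cdot 123 = 7134$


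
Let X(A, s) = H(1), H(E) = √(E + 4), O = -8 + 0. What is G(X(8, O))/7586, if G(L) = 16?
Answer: 8/3793 ≈ 0.0021091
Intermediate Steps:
O = -8
H(E) = √(4 + E)
X(A, s) = √5 (X(A, s) = √(4 + 1) = √5)
G(X(8, O))/7586 = 16/7586 = 16*(1/7586) = 8/3793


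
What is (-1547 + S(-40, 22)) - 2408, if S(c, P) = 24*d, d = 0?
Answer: -3955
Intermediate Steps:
S(c, P) = 0 (S(c, P) = 24*0 = 0)
(-1547 + S(-40, 22)) - 2408 = (-1547 + 0) - 2408 = -1547 - 2408 = -3955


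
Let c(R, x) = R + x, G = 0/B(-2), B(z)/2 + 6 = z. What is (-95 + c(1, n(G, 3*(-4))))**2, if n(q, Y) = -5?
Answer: 9801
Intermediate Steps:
B(z) = -12 + 2*z
G = 0 (G = 0/(-12 + 2*(-2)) = 0/(-12 - 4) = 0/(-16) = 0*(-1/16) = 0)
(-95 + c(1, n(G, 3*(-4))))**2 = (-95 + (1 - 5))**2 = (-95 - 4)**2 = (-99)**2 = 9801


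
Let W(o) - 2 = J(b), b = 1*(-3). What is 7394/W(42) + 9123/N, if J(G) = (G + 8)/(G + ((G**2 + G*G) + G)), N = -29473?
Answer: 2614815777/854717 ≈ 3059.3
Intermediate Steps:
b = -3
J(G) = (8 + G)/(2*G + 2*G**2) (J(G) = (8 + G)/(G + ((G**2 + G**2) + G)) = (8 + G)/(G + (2*G**2 + G)) = (8 + G)/(G + (G + 2*G**2)) = (8 + G)/(2*G + 2*G**2))
W(o) = 29/12 (W(o) = 2 + (1/2)*(8 - 3)/(-3*(1 - 3)) = 2 + (1/2)*(-1/3)*5/(-2) = 2 + (1/2)*(-1/3)*(-1/2)*5 = 2 + 5/12 = 29/12)
7394/W(42) + 9123/N = 7394/(29/12) + 9123/(-29473) = 7394*(12/29) + 9123*(-1/29473) = 88728/29 - 9123/29473 = 2614815777/854717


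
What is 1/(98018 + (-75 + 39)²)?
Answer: 1/99314 ≈ 1.0069e-5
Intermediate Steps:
1/(98018 + (-75 + 39)²) = 1/(98018 + (-36)²) = 1/(98018 + 1296) = 1/99314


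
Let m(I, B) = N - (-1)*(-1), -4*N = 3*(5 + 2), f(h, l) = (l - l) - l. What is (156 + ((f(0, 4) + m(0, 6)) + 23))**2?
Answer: 455625/16 ≈ 28477.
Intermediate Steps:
f(h, l) = -l (f(h, l) = 0 - l = -l)
N = -21/4 (N = -3*(5 + 2)/4 = -3*7/4 = -1/4*21 = -21/4 ≈ -5.2500)
m(I, B) = -25/4 (m(I, B) = -21/4 - (-1)*(-1) = -21/4 - 1*1 = -21/4 - 1 = -25/4)
(156 + ((f(0, 4) + m(0, 6)) + 23))**2 = (156 + ((-1*4 - 25/4) + 23))**2 = (156 + ((-4 - 25/4) + 23))**2 = (156 + (-41/4 + 23))**2 = (156 + 51/4)**2 = (675/4)**2 = 455625/16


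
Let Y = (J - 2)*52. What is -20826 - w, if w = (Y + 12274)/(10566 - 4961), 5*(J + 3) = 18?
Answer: -9893384/475 ≈ -20828.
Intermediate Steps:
J = ⅗ (J = -3 + (⅕)*18 = -3 + 18/5 = ⅗ ≈ 0.60000)
Y = -364/5 (Y = (⅗ - 2)*52 = -7/5*52 = -364/5 ≈ -72.800)
w = 1034/475 (w = (-364/5 + 12274)/(10566 - 4961) = (61006/5)/5605 = (61006/5)*(1/5605) = 1034/475 ≈ 2.1768)
-20826 - w = -20826 - 1*1034/475 = -20826 - 1034/475 = -9893384/475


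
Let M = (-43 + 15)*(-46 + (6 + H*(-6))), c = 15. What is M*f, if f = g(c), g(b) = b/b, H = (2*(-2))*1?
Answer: 448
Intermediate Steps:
H = -4 (H = -4*1 = -4)
g(b) = 1
f = 1
M = 448 (M = (-43 + 15)*(-46 + (6 - 4*(-6))) = -28*(-46 + (6 + 24)) = -28*(-46 + 30) = -28*(-16) = 448)
M*f = 448*1 = 448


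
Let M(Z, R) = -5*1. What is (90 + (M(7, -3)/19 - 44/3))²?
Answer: 18309841/3249 ≈ 5635.5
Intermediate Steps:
M(Z, R) = -5
(90 + (M(7, -3)/19 - 44/3))² = (90 + (-5/19 - 44/3))² = (90 - 851/57)² = (4279/57)² = 18309841/3249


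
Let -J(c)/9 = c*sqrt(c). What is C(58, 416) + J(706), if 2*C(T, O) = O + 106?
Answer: 261 - 6354*sqrt(706) ≈ -1.6857e+5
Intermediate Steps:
C(T, O) = 53 + O/2 (C(T, O) = (O + 106)/2 = (106 + O)/2 = 53 + O/2)
J(c) = -9*c**(3/2) (J(c) = -9*c*sqrt(c) = -9*c**(3/2))
C(58, 416) + J(706) = (53 + (1/2)*416) - 6354*sqrt(706) = (53 + 208) - 6354*sqrt(706) = 261 - 6354*sqrt(706)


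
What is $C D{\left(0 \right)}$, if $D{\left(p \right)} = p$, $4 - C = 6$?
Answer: $0$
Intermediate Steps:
$C = -2$ ($C = 4 - 6 = -2$)
$C D{\left(0 \right)} = \left(-2\right) 0 = 0$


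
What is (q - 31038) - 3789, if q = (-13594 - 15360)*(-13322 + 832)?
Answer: 361600633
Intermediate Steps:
q = 361635460 (q = -28954*(-12490) = 361635460)
(q - 31038) - 3789 = (361635460 - 31038) - 3789 = 361604422 - 3789 = 361600633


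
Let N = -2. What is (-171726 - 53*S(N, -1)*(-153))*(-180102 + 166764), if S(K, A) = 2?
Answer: 2074165704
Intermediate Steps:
(-171726 - 53*S(N, -1)*(-153))*(-180102 + 166764) = (-171726 - 53*2*(-153))*(-180102 + 166764) = (-171726 - 106*(-153))*(-13338) = (-171726 + 16218)*(-13338) = -155508*(-13338) = 2074165704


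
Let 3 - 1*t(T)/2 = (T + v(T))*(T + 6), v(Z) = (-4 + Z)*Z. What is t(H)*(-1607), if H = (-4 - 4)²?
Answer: 878312278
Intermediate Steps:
v(Z) = Z*(-4 + Z)
H = 64 (H = (-8)² = 64)
t(T) = 6 - 2*(6 + T)*(T + T*(-4 + T)) (t(T) = 6 - 2*(T + T*(-4 + T))*(T + 6) = 6 - 2*(T + T*(-4 + T))*(6 + T) = 6 - 2*(6 + T)*(T + T*(-4 + T)))
t(H)*(-1607) = (6 - 6*64² - 2*64³ + 36*64)*(-1607) = (6 - 6*4096 - 2*262144 + 2304)*(-1607) = (6 - 24576 - 524288 + 2304)*(-1607) = -546554*(-1607) = 878312278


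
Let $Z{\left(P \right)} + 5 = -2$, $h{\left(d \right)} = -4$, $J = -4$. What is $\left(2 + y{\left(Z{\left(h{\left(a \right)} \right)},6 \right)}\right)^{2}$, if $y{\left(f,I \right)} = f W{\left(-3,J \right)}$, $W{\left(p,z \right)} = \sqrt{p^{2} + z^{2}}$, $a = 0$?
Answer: $1089$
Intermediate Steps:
$Z{\left(P \right)} = -7$ ($Z{\left(P \right)} = -5 - 2 = -7$)
$y{\left(f,I \right)} = 5 f$ ($y{\left(f,I \right)} = f \sqrt{\left(-3\right)^{2} + \left(-4\right)^{2}} = f \sqrt{9 + 16} = f \sqrt{25} = f 5 = 5 f$)
$\left(2 + y{\left(Z{\left(h{\left(a \right)} \right)},6 \right)}\right)^{2} = \left(2 + 5 \left(-7\right)\right)^{2} = \left(2 - 35\right)^{2} = \left(-33\right)^{2} = 1089$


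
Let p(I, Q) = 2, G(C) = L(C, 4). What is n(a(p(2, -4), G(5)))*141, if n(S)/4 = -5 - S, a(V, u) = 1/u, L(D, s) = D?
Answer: -14664/5 ≈ -2932.8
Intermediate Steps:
G(C) = C
n(S) = -20 - 4*S (n(S) = 4*(-5 - S) = -20 - 4*S)
n(a(p(2, -4), G(5)))*141 = (-20 - 4/5)*141 = (-20 - 4*⅕)*141 = (-20 - ⅘)*141 = -104/5*141 = -14664/5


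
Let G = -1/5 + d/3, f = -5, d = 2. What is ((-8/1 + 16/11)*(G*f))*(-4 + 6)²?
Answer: 672/11 ≈ 61.091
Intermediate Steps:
G = 7/15 (G = -1/5 + 2/3 = -1*⅕ + 2*(⅓) = -⅕ + ⅔ = 7/15 ≈ 0.46667)
((-8/1 + 16/11)*(G*f))*(-4 + 6)² = ((-8/1 + 16/11)*((7/15)*(-5)))*(-4 + 6)² = ((-8*1 + 16*(1/11))*(-7/3))*2² = ((-8 + 16/11)*(-7/3))*4 = -72/11*(-7/3)*4 = (168/11)*4 = 672/11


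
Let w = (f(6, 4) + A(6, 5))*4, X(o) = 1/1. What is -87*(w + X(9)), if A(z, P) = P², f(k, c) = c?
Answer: -10179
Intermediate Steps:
X(o) = 1
w = 116 (w = (4 + 5²)*4 = (4 + 25)*4 = 29*4 = 116)
-87*(w + X(9)) = -87*(116 + 1) = -87*117 = -10179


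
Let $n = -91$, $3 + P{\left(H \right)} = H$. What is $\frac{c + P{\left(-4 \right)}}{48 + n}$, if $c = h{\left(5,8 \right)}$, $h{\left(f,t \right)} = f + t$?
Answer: $- \frac{6}{43} \approx -0.13953$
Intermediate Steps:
$P{\left(H \right)} = -3 + H$
$c = 13$ ($c = 5 + 8 = 13$)
$\frac{c + P{\left(-4 \right)}}{48 + n} = \frac{13 - 7}{48 - 91} = \frac{13 - 7}{-43} = 6 \left(- \frac{1}{43}\right) = - \frac{6}{43}$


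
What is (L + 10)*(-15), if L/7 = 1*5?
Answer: -675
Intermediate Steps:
L = 35 (L = 7*(1*5) = 7*5 = 35)
(L + 10)*(-15) = (35 + 10)*(-15) = 45*(-15) = -675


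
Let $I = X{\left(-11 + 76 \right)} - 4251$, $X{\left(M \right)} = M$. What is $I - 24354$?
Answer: $-28540$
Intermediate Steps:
$I = -4186$ ($I = \left(-11 + 76\right) - 4251 = 65 - 4251 = -4186$)
$I - 24354 = -4186 - 24354 = -28540$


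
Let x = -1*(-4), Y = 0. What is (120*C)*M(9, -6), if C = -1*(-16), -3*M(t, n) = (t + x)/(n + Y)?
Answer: 4160/3 ≈ 1386.7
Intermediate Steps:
x = 4
M(t, n) = -(4 + t)/(3*n) (M(t, n) = -(t + 4)/(3*(n + 0)) = -(4 + t)/(3*n))
C = 16
(120*C)*M(9, -6) = (120*16)*((⅓)*(-4 - 1*9)/(-6)) = 1920*((⅓)*(-⅙)*(-4 - 9)) = 1920*((⅓)*(-⅙)*(-13)) = 1920*(13/18) = 4160/3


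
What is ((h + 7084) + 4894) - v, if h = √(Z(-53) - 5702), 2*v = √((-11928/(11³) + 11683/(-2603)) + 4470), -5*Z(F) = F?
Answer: 11978 - √442097301073549/629926 + I*√142285/5 ≈ 11945.0 + 75.441*I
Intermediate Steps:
Z(F) = -F/5
v = √442097301073549/629926 (v = √((-11928/(11³) + 11683/(-2603)) + 4470)/2 = √((-11928/1331 + 11683*(-1/2603)) + 4470)/2 = √((-11928*1/1331 - 11683/2603) + 4470)/2 = √((-11928/1331 - 11683/2603) + 4470)/2 = √(-46598657/3464593 + 4470)/2 = √(15440132053/3464593)/2 = (√442097301073549/314963)/2 = √442097301073549/629926 ≈ 33.379)
h = I*√142285/5 (h = √(-⅕*(-53) - 5702) = √(53/5 - 5702) = √(-28457/5) = I*√142285/5 ≈ 75.441*I)
((h + 7084) + 4894) - v = ((I*√142285/5 + 7084) + 4894) - √442097301073549/629926 = ((7084 + I*√142285/5) + 4894) - √442097301073549/629926 = (11978 + I*√142285/5) - √442097301073549/629926 = 11978 - √442097301073549/629926 + I*√142285/5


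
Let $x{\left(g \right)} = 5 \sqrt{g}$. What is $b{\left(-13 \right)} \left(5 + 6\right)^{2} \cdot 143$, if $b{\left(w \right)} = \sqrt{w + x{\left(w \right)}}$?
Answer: $17303 \sqrt{-13 + 5 i \sqrt{13}} \approx 37163.0 + 72617.0 i$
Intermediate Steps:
$b{\left(w \right)} = \sqrt{w + 5 \sqrt{w}}$
$b{\left(-13 \right)} \left(5 + 6\right)^{2} \cdot 143 = \sqrt{-13 + 5 \sqrt{-13}} \left(5 + 6\right)^{2} \cdot 143 = \sqrt{-13 + 5 i \sqrt{13}} \cdot 11^{2} \cdot 143 = \sqrt{-13 + 5 i \sqrt{13}} \cdot 121 \cdot 143 = 121 \sqrt{-13 + 5 i \sqrt{13}} \cdot 143 = 17303 \sqrt{-13 + 5 i \sqrt{13}}$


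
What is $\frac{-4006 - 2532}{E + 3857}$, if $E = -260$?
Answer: $- \frac{6538}{3597} \approx -1.8176$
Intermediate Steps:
$\frac{-4006 - 2532}{E + 3857} = \frac{-4006 - 2532}{-260 + 3857} = - \frac{6538}{3597}$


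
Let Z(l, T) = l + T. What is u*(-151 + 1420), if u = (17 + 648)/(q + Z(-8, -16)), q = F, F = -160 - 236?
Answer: -8037/4 ≈ -2009.3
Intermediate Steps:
F = -396
q = -396
Z(l, T) = T + l
u = -19/12 (u = (17 + 648)/(-396 + (-16 - 8)) = 665/(-396 - 24) = 665/(-420) = 665*(-1/420) = -19/12 ≈ -1.5833)
u*(-151 + 1420) = -19*(-151 + 1420)/12 = -19/12*1269 = -8037/4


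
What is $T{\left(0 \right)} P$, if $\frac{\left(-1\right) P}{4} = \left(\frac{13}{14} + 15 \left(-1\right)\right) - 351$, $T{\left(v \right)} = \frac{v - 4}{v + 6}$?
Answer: $- \frac{20444}{21} \approx -973.52$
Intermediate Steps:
$T{\left(v \right)} = \frac{-4 + v}{6 + v}$
$P = \frac{10222}{7}$ ($P = - 4 \left(\left(\frac{13}{14} + 15 \left(-1\right)\right) - 351\right) = - 4 \left(\left(13 \cdot \frac{1}{14} - 15\right) - 351\right) = - 4 \left(\left(\frac{13}{14} - 15\right) - 351\right) = - 4 \left(- \frac{197}{14} - 351\right) = \left(-4\right) \left(- \frac{5111}{14}\right) = \frac{10222}{7} \approx 1460.3$)
$T{\left(0 \right)} P = \frac{-4 + 0}{6 + 0} \cdot \frac{10222}{7} = \frac{1}{6} \left(-4\right) \frac{10222}{7} = \left(- \frac{2}{3}\right) \frac{10222}{7} = - \frac{20444}{21}$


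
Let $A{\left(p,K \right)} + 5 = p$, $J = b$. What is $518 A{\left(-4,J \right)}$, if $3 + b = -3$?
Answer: $-4662$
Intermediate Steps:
$b = -6$ ($b = -3 - 3 = -6$)
$J = -6$
$A{\left(p,K \right)} = -5 + p$
$518 A{\left(-4,J \right)} = 518 \left(-5 - 4\right) = 518 \left(-9\right) = -4662$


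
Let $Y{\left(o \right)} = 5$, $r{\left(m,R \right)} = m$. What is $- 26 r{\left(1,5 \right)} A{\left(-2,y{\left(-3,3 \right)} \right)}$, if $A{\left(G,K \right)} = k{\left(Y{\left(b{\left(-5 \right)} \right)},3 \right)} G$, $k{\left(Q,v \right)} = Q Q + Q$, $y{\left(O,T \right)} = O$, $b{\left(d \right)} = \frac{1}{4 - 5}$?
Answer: $1560$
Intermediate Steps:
$b{\left(d \right)} = -1$ ($b{\left(d \right)} = \frac{1}{-1} = -1$)
$k{\left(Q,v \right)} = Q + Q^{2}$ ($k{\left(Q,v \right)} = Q^{2} + Q = Q + Q^{2}$)
$A{\left(G,K \right)} = 30 G$ ($A{\left(G,K \right)} = 5 \left(1 + 5\right) G = 5 \cdot 6 G = 30 G$)
$- 26 r{\left(1,5 \right)} A{\left(-2,y{\left(-3,3 \right)} \right)} = \left(-26\right) 1 \cdot 30 \left(-2\right) = \left(-26\right) \left(-60\right) = 1560$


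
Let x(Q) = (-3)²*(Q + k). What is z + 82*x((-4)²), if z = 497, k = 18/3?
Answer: 16733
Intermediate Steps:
k = 6 (k = 18*(⅓) = 6)
x(Q) = 54 + 9*Q (x(Q) = (-3)²*(Q + 6) = 9*(6 + Q) = 54 + 9*Q)
z + 82*x((-4)²) = 497 + 82*(54 + 9*(-4)²) = 497 + 82*(54 + 9*16) = 497 + 82*(54 + 144) = 497 + 82*198 = 497 + 16236 = 16733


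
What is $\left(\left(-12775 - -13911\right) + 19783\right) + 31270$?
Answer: $52189$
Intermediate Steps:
$\left(\left(-12775 - -13911\right) + 19783\right) + 31270 = \left(\left(-12775 + 13911\right) + 19783\right) + 31270 = \left(1136 + 19783\right) + 31270 = 20919 + 31270 = 52189$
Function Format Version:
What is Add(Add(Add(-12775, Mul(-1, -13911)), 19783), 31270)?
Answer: 52189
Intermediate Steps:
Add(Add(Add(-12775, Mul(-1, -13911)), 19783), 31270) = Add(Add(Add(-12775, 13911), 19783), 31270) = Add(Add(1136, 19783), 31270) = Add(20919, 31270) = 52189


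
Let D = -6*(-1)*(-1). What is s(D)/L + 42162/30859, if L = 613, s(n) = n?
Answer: 25660152/18916567 ≈ 1.3565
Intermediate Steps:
D = -6 (D = 6*(-1) = -6)
s(D)/L + 42162/30859 = -6/613 + 42162/30859 = 25660152/18916567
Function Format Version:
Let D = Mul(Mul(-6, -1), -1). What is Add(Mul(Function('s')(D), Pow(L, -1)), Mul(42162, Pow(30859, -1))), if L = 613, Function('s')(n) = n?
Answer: Rational(25660152, 18916567) ≈ 1.3565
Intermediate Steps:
D = -6 (D = Mul(6, -1) = -6)
Add(Mul(Function('s')(D), Pow(L, -1)), Mul(42162, Pow(30859, -1))) = Add(Mul(-6, Pow(613, -1)), Mul(42162, Pow(30859, -1))) = Add(Mul(-6, Rational(1, 613)), Mul(42162, Rational(1, 30859))) = Add(Rational(-6, 613), Rational(42162, 30859)) = Rational(25660152, 18916567)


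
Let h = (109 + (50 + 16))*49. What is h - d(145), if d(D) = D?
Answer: 8430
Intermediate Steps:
h = 8575 (h = (109 + 66)*49 = 175*49 = 8575)
h - d(145) = 8575 - 1*145 = 8575 - 145 = 8430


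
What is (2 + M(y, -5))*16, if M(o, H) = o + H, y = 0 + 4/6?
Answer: -112/3 ≈ -37.333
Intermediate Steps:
y = 2/3 (y = 0 + 4*(1/6) = 0 + 2/3 = 2/3 ≈ 0.66667)
M(o, H) = H + o
(2 + M(y, -5))*16 = (2 + (-5 + 2/3))*16 = (2 - 13/3)*16 = -7/3*16 = -112/3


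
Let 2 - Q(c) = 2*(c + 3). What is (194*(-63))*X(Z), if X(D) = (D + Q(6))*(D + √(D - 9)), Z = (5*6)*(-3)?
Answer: -116597880 + 3886596*I*√11 ≈ -1.166e+8 + 1.289e+7*I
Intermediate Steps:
Q(c) = -4 - 2*c (Q(c) = 2 - 2*(c + 3) = 2 - 2*(3 + c) = 2 - (6 + 2*c) = 2 + (-6 - 2*c) = -4 - 2*c)
Z = -90 (Z = 30*(-3) = -90)
X(D) = (-16 + D)*(D + √(-9 + D)) (X(D) = (D + (-4 - 2*6))*(D + √(D - 9)) = (D + (-4 - 12))*(D + √(-9 + D)) = (D - 16)*(D + √(-9 + D)) = (-16 + D)*(D + √(-9 + D)))
(194*(-63))*X(Z) = (194*(-63))*((-90)² - 16*(-90) - 16*√(-9 - 90) - 90*√(-9 - 90)) = -12222*(8100 + 1440 - 48*I*√11 - 270*I*√11) = -12222*(9540 - 318*I*√11) = -116597880 + 3886596*I*√11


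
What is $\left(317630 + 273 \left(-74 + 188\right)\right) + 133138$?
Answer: $481890$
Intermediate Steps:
$\left(317630 + 273 \left(-74 + 188\right)\right) + 133138 = \left(317630 + 273 \cdot 114\right) + 133138 = \left(317630 + 31122\right) + 133138 = 348752 + 133138 = 481890$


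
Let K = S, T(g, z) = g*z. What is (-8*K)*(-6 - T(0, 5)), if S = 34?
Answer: 1632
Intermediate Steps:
K = 34
(-8*K)*(-6 - T(0, 5)) = (-8*34)*(-6 - 0*5) = -272*(-6 - 1*0) = -272*(-6 + 0) = -272*(-6) = 1632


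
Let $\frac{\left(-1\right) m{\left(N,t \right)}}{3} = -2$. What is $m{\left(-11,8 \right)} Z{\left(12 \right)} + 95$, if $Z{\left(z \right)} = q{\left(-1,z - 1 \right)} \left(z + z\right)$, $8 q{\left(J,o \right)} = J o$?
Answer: $-103$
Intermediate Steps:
$m{\left(N,t \right)} = 6$ ($m{\left(N,t \right)} = \left(-3\right) \left(-2\right) = 6$)
$q{\left(J,o \right)} = \frac{J o}{8}$
$Z{\left(z \right)} = 2 z \left(\frac{1}{8} - \frac{z}{8}\right)$ ($Z{\left(z \right)} = \frac{1}{8} \left(-1\right) \left(z - 1\right) \left(z + z\right) = \frac{1}{8} \left(-1\right) \left(-1 + z\right) 2 z = \left(\frac{1}{8} - \frac{z}{8}\right) 2 z = 2 z \left(\frac{1}{8} - \frac{z}{8}\right)$)
$m{\left(-11,8 \right)} Z{\left(12 \right)} + 95 = 6 \cdot \frac{1}{4} \cdot 12 \left(1 - 12\right) + 95 = 6 \cdot \frac{1}{4} \cdot 12 \left(-11\right) + 95 = 6 \left(-33\right) + 95 = -198 + 95 = -103$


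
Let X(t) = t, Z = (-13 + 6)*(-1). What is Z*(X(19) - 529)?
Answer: -3570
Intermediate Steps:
Z = 7 (Z = -7*(-1) = 7)
Z*(X(19) - 529) = 7*(19 - 529) = 7*(-510) = -3570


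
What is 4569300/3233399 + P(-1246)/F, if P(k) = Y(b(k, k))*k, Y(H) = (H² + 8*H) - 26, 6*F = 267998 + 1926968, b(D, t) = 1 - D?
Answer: -18909776874694158/3548600434717 ≈ -5328.8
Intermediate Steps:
F = 1097483/3 (F = (267998 + 1926968)/6 = (⅙)*2194966 = 1097483/3 ≈ 3.6583e+5)
Y(H) = -26 + H² + 8*H
P(k) = k*(-18 + (1 - k)² - 8*k) (P(k) = (-26 + (1 - k)² + 8*(1 - k))*k = (-26 + (1 - k)² + (8 - 8*k))*k = (-18 + (1 - k)² - 8*k)*k = k*(-18 + (1 - k)² - 8*k))
4569300/3233399 + P(-1246)/F = 4569300/3233399 + (-1246*(-17 + (-1246)² - 10*(-1246)))/(1097483/3) = 4569300*(1/3233399) - 1246*(-17 + 1552516 + 12460)*(3/1097483) = 4569300/3233399 - 1246*1564959*(3/1097483) = 4569300/3233399 - 1949938914*3/1097483 = 4569300/3233399 - 5849816742/1097483 = -18909776874694158/3548600434717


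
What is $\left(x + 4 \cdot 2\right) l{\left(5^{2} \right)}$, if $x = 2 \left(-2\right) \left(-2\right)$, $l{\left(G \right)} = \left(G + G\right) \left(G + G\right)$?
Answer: $40000$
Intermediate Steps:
$l{\left(G \right)} = 4 G^{2}$ ($l{\left(G \right)} = 2 G 2 G = 4 G^{2}$)
$x = 8$ ($x = \left(-4\right) \left(-2\right) = 8$)
$\left(x + 4 \cdot 2\right) l{\left(5^{2} \right)} = \left(8 + 4 \cdot 2\right) 4 \left(5^{2}\right)^{2} = \left(8 + 8\right) 4 \cdot 25^{2} = 16 \cdot 4 \cdot 625 = 16 \cdot 2500 = 40000$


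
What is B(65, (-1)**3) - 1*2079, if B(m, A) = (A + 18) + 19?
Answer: -2043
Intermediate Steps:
B(m, A) = 37 + A (B(m, A) = (18 + A) + 19 = 37 + A)
B(65, (-1)**3) - 1*2079 = (37 + (-1)**3) - 1*2079 = (37 - 1) - 2079 = 36 - 2079 = -2043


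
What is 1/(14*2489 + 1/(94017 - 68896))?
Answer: 25121/875366367 ≈ 2.8698e-5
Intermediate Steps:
1/(14*2489 + 1/(94017 - 68896)) = 1/(34846 + 1/25121) = 1/(875366367/25121) = 25121/875366367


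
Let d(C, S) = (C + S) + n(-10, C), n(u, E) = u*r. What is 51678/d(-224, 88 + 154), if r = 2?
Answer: -25839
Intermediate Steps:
n(u, E) = 2*u (n(u, E) = u*2 = 2*u)
d(C, S) = -20 + C + S (d(C, S) = (C + S) + 2*(-10) = (C + S) - 20 = -20 + C + S)
51678/d(-224, 88 + 154) = 51678/(-20 - 224 + (88 + 154)) = 51678/(-20 - 224 + 242) = 51678/(-2) = 51678*(-1/2) = -25839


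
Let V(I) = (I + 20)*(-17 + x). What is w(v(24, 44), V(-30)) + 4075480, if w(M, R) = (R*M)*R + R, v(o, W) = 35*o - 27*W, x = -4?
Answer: -11271110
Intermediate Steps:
v(o, W) = -27*W + 35*o
V(I) = -420 - 21*I (V(I) = (I + 20)*(-17 - 4) = (20 + I)*(-21) = -420 - 21*I)
w(M, R) = R + M*R² (w(M, R) = (M*R)*R + R = M*R² + R = R + M*R²)
w(v(24, 44), V(-30)) + 4075480 = (-420 - 21*(-30))*(1 + (-27*44 + 35*24)*(-420 - 21*(-30))) + 4075480 = (-420 + 630)*(1 + (-1188 + 840)*(-420 + 630)) + 4075480 = 210*(1 - 348*210) + 4075480 = 210*(1 - 73080) + 4075480 = 210*(-73079) + 4075480 = -15346590 + 4075480 = -11271110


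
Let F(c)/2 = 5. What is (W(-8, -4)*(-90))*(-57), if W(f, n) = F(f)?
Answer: 51300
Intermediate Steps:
F(c) = 10 (F(c) = 2*5 = 10)
W(f, n) = 10
(W(-8, -4)*(-90))*(-57) = (10*(-90))*(-57) = -900*(-57) = 51300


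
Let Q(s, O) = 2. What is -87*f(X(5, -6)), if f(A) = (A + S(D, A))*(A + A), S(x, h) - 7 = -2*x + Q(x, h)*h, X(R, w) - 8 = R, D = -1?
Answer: -108576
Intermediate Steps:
X(R, w) = 8 + R
S(x, h) = 7 - 2*x + 2*h (S(x, h) = 7 + (-2*x + 2*h) = 7 - 2*x + 2*h)
f(A) = 2*A*(9 + 3*A) (f(A) = (A + (7 - 2*(-1) + 2*A))*(A + A) = (A + (7 + 2 + 2*A))*(2*A) = (A + (9 + 2*A))*(2*A) = (9 + 3*A)*(2*A) = 2*A*(9 + 3*A))
-87*f(X(5, -6)) = -522*(8 + 5)*(3 + (8 + 5)) = -522*13*(3 + 13) = -522*13*16 = -87*1248 = -108576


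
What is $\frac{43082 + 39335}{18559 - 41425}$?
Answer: $- \frac{82417}{22866} \approx -3.6043$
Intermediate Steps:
$\frac{43082 + 39335}{18559 - 41425} = \frac{82417}{-22866} = 82417 \left(- \frac{1}{22866}\right) = - \frac{82417}{22866}$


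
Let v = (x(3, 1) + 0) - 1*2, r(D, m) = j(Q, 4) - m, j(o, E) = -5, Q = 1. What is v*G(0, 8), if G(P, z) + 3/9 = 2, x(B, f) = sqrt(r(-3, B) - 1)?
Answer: -10/3 + 5*I ≈ -3.3333 + 5.0*I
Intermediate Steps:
r(D, m) = -5 - m
x(B, f) = sqrt(-6 - B) (x(B, f) = sqrt((-5 - B) - 1) = sqrt(-6 - B))
G(P, z) = 5/3 (G(P, z) = -1/3 + 2 = 5/3)
v = -2 + 3*I (v = (sqrt(-6 - 1*3) + 0) - 1*2 = (sqrt(-6 - 3) + 0) - 2 = (sqrt(-9) + 0) - 2 = (3*I + 0) - 2 = 3*I - 2 = -2 + 3*I ≈ -2.0 + 3.0*I)
v*G(0, 8) = (-2 + 3*I)*(5/3) = -10/3 + 5*I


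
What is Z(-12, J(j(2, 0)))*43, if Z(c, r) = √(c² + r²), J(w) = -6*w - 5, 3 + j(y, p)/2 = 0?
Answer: 43*√1105 ≈ 1429.4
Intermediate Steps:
j(y, p) = -6 (j(y, p) = -6 + 2*0 = -6 + 0 = -6)
J(w) = -5 - 6*w
Z(-12, J(j(2, 0)))*43 = √((-12)² + (-5 - 6*(-6))²)*43 = √(144 + (-5 + 36)²)*43 = √(144 + 31²)*43 = √(144 + 961)*43 = √1105*43 = 43*√1105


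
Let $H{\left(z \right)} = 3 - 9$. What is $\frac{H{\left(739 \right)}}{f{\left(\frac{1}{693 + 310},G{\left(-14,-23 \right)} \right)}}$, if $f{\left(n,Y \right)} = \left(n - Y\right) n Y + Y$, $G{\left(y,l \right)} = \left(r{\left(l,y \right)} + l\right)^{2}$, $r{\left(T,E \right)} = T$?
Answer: $\frac{3018027}{1181085604} \approx 0.0025553$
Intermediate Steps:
$G{\left(y,l \right)} = 4 l^{2}$ ($G{\left(y,l \right)} = \left(l + l\right)^{2} = \left(2 l\right)^{2} = 4 l^{2}$)
$H{\left(z \right)} = -6$
$f{\left(n,Y \right)} = Y + Y n \left(n - Y\right)$ ($f{\left(n,Y \right)} = n \left(n - Y\right) Y + Y = Y n \left(n - Y\right) + Y = Y + Y n \left(n - Y\right)$)
$\frac{H{\left(739 \right)}}{f{\left(\frac{1}{693 + 310},G{\left(-14,-23 \right)} \right)}} = - \frac{6}{4 \left(-23\right)^{2} \left(1 + \left(\frac{1}{693 + 310}\right)^{2} - \frac{4 \left(-23\right)^{2}}{693 + 310}\right)} = - \frac{6}{4 \cdot 529 \left(1 + \left(\frac{1}{1003}\right)^{2} - \frac{4 \cdot 529}{1003}\right)} = - \frac{6}{2116 \left(1 + \left(\frac{1}{1003}\right)^{2} - 2116 \cdot \frac{1}{1003}\right)} = - \frac{6}{2116 \left(1 + \frac{1}{1006009} - \frac{2116}{1003}\right)} = - \frac{6}{2116 \left(- \frac{1116338}{1006009}\right)} = - \frac{6}{- \frac{2362171208}{1006009}} = \left(-6\right) \left(- \frac{1006009}{2362171208}\right) = \frac{3018027}{1181085604}$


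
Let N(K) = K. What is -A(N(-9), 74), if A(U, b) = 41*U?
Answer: 369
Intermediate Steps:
-A(N(-9), 74) = -41*(-9) = -1*(-369) = 369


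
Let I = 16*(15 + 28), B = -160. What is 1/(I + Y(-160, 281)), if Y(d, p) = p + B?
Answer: 1/809 ≈ 0.0012361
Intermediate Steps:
I = 688 (I = 16*43 = 688)
Y(d, p) = -160 + p (Y(d, p) = p - 160 = -160 + p)
1/(I + Y(-160, 281)) = 1/(688 + (-160 + 281)) = 1/(688 + 121) = 1/809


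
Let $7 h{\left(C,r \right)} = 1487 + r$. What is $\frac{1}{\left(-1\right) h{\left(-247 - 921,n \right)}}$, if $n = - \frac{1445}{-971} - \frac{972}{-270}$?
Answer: $- \frac{33985}{7244088} \approx -0.0046914$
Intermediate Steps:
$n = \frac{24703}{4855}$ ($n = \left(-1445\right) \left(- \frac{1}{971}\right) - - \frac{18}{5} = \frac{1445}{971} + \frac{18}{5} = \frac{24703}{4855} \approx 5.0882$)
$h{\left(C,r \right)} = \frac{1487}{7} + \frac{r}{7}$ ($h{\left(C,r \right)} = \frac{1487 + r}{7} = \frac{1487}{7} + \frac{r}{7}$)
$\frac{1}{\left(-1\right) h{\left(-247 - 921,n \right)}} = \frac{1}{\left(-1\right) \left(\frac{1487}{7} + \frac{1}{7} \cdot \frac{24703}{4855}\right)} = \frac{1}{\left(-1\right) \left(\frac{1487}{7} + \frac{3529}{4855}\right)} = \frac{1}{\left(-1\right) \frac{7244088}{33985}} = \frac{1}{- \frac{7244088}{33985}} = - \frac{33985}{7244088}$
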